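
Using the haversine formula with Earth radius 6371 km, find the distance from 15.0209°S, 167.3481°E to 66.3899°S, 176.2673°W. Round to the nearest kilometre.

5839 km

Δλ = -176.2673 − 167.3481 = -343.6154°; wrapped into (−180°, 180°]: 16.3846°.
Δφ = -66.3899 − -15.0209 = -51.3690°.
a = sin²(Δφ/2) + cos φ₁ · cos φ₂ · sin²(Δλ/2) = 0.195703.
c = 2·atan2(√a, √(1−a)) = 0.91651 rad → d = 6371·c ≈ 5839.08 km.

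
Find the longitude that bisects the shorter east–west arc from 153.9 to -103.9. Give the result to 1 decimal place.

-155.0°

Signed shortest Δλ from +153.9° to -103.9° is +102.2°.
Midpoint longitude = +153.9° + (+102.2°)/2 = +153.9° + 51.1° = +205.0°.
Normalise into (−180°, 180°]: -155.0°.
(The naïve average (+153.9 + -103.9)/2 = 25.0° is on the wrong side of the globe.)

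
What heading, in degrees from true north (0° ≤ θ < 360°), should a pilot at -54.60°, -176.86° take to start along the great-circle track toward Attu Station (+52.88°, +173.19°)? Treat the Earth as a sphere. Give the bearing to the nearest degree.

354°

Δλ = 173.19 − -176.86 = 350.05°; wrapped into (−180°, 180°]: -9.95°.
θ = atan2( sin Δλ · cos φ₂ , cos φ₁ · sin φ₂ − sin φ₁ · cos φ₂ · cos Δλ )
  = atan2(-0.10428, 0.94642) = -6.287° → normalised to [0°, 360°): 353.713°.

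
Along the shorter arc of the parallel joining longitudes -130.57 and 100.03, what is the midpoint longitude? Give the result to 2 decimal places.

Signed shortest Δλ from -130.57° to +100.03° is -129.40°.
Midpoint longitude = -130.57° + (-129.40°)/2 = -130.57° − 64.70° = -195.27°.
Normalise into (−180°, 180°]: +164.73°.
(The naïve average (-130.57 + +100.03)/2 = -15.27° is on the wrong side of the globe.)

+164.73°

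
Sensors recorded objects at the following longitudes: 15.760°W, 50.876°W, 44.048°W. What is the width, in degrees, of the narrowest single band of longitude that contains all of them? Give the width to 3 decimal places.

35.116°

Sort the longitudes: -50.876°, -44.048°, -15.760°.
Eastward gaps between consecutive values (wrapping around): 6.828°, 28.288°, 324.884°.
Largest gap = 324.884° ⇒ minimal covering band is its complement: 360° − 324.884° = 35.116°.
Band runs from -50.876° eastward to -15.760°.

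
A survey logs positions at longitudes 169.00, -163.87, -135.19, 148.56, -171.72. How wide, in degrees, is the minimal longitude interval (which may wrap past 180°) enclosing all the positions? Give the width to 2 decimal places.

Sort the longitudes: -171.72°, -163.87°, -135.19°, +148.56°, +169.00°.
Eastward gaps between consecutive values (wrapping around): 7.85°, 28.68°, 283.75°, 20.44°, 19.28°.
Largest gap = 283.75° ⇒ minimal covering band is its complement: 360° − 283.75° = 76.25°.
Band runs from +148.56° eastward to -135.19°, crossing the antimeridian.

76.25°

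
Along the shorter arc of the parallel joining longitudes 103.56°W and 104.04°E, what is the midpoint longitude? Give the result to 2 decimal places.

Signed shortest Δλ from -103.56° to +104.04° is -152.40°.
Midpoint longitude = -103.56° + (-152.40°)/2 = -103.56° − 76.20° = -179.76°.
(The naïve average (-103.56 + +104.04)/2 = 0.24° is on the wrong side of the globe.)

179.76°W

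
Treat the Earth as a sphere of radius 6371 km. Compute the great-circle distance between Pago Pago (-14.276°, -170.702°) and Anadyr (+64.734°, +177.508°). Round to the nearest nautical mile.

4774 nmi

Δλ = 177.508 − -170.702 = 348.210°; wrapped into (−180°, 180°]: -11.790°.
Δφ = 64.734 − -14.276 = 79.010°.
a = sin²(Δφ/2) + cos φ₁ · cos φ₂ · sin²(Δλ/2) = 0.409044.
c = 2·atan2(√a, √(1−a)) = 1.38787 rad → d = 6371·c ≈ 8842.10 km ≈ 4774.35 nmi.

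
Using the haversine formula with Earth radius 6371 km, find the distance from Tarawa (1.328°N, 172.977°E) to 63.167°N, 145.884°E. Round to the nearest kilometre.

Δλ = 145.884 − 172.977 = -27.093°.
Δφ = 63.167 − 1.328 = 61.839°.
a = sin²(Δφ/2) + cos φ₁ · cos φ₂ · sin²(Δλ/2) = 0.288784.
c = 2·atan2(√a, √(1−a)) = 1.13467 rad → d = 6371·c ≈ 7228.98 km.

7229 km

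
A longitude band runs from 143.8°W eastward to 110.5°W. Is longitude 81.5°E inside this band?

No

Band width going east from -143.8° to -110.5°: ((-110.5 − -143.8) mod 360) = 33.3°.
Offset of +81.5° east of the west edge: ((81.5 − -143.8) mod 360) = 225.3°.
225.3° > 33.3° ⇒ outside.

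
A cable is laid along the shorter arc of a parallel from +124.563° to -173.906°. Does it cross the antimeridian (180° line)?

Yes

Naïve |-173.906 − 124.563| = 298.469° > 180°, so the shorter arc goes the other way round — across 180°.
Signed shortest Δλ = ((-173.906 − 124.563 + 180) mod 360) − 180 = 61.531°.
Going east by 61.531° from +124.563° passes through 180° before reaching -173.906°.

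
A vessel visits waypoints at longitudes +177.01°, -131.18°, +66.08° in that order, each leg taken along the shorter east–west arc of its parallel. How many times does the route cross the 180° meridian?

Leg 1: +177.01° → -131.18°, shortest Δλ = 51.81° (east) — crosses 180°.
Leg 2: -131.18° → +66.08°, shortest Δλ = -162.74° (west) — crosses 180°.
Total crossings: 2.

2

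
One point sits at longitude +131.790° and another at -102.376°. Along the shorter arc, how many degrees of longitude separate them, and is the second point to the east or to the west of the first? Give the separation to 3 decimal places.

125.834° east

Raw difference: -102.376 − 131.790 = -234.166°.
Normalise into (−180°, 180°]: -234.166° + 360° = 125.834°.
Positive ⇒ the second point lies to the east; separation 125.834°.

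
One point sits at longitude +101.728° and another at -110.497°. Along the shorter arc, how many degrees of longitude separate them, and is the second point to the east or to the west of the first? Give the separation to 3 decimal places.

147.775° east

Raw difference: -110.497 − 101.728 = -212.225°.
Normalise into (−180°, 180°]: -212.225° + 360° = 147.775°.
Positive ⇒ the second point lies to the east; separation 147.775°.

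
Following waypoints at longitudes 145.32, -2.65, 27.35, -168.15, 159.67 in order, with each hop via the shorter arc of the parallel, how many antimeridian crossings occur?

Leg 1: +145.32° → -2.65°, shortest Δλ = -147.97° (west) — does not cross 180°.
Leg 2: -2.65° → +27.35°, shortest Δλ = 30.0° (east) — does not cross 180°.
Leg 3: +27.35° → -168.15°, shortest Δλ = 164.5° (east) — crosses 180°.
Leg 4: -168.15° → +159.67°, shortest Δλ = -32.18° (west) — crosses 180°.
Total crossings: 2.

2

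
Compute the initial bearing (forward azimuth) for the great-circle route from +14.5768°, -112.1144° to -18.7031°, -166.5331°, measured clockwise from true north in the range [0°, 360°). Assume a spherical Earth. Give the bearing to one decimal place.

Δλ = -166.5331 − -112.1144 = -54.4187°.
θ = atan2( sin Δλ · cos φ₂ , cos φ₁ · sin φ₂ − sin φ₁ · cos φ₂ · cos Δλ )
  = atan2(-0.77034, -0.44905) = -120.239° → normalised to [0°, 360°): 239.761°.

239.8°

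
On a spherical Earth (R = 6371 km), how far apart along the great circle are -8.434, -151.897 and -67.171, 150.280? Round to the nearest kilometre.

Δλ = 150.280 − -151.897 = 302.177°; wrapped into (−180°, 180°]: -57.823°.
Δφ = -67.171 − -8.434 = -58.737°.
a = sin²(Δφ/2) + cos φ₁ · cos φ₂ · sin²(Δλ/2) = 0.330219.
c = 2·atan2(√a, √(1−a)) = 1.22435 rad → d = 6371·c ≈ 7800.31 km.

7800 km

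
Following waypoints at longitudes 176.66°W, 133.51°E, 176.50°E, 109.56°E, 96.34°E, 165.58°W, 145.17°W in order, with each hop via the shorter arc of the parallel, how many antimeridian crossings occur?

2

Leg 1: -176.66° → +133.51°, shortest Δλ = -49.83° (west) — crosses 180°.
Leg 2: +133.51° → +176.50°, shortest Δλ = 42.99° (east) — does not cross 180°.
Leg 3: +176.50° → +109.56°, shortest Δλ = -66.94° (west) — does not cross 180°.
Leg 4: +109.56° → +96.34°, shortest Δλ = -13.22° (west) — does not cross 180°.
Leg 5: +96.34° → -165.58°, shortest Δλ = 98.08° (east) — crosses 180°.
Leg 6: -165.58° → -145.17°, shortest Δλ = 20.41° (east) — does not cross 180°.
Total crossings: 2.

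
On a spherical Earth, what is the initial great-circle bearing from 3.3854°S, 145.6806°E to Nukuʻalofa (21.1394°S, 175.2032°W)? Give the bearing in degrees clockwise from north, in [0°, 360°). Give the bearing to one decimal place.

118.3°

Δλ = -175.2032 − 145.6806 = -320.8838°; wrapped into (−180°, 180°]: 39.1162°.
θ = atan2( sin Δλ · cos φ₂ , cos φ₁ · sin φ₂ − sin φ₁ · cos φ₂ · cos Δλ )
  = atan2(0.58844, -0.31728) = 118.333° → normalised to [0°, 360°): 118.333°.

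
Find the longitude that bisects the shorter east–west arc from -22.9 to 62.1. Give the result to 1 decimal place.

+19.6°

Signed shortest Δλ from -22.9° to +62.1° is +85.0°.
Midpoint longitude = -22.9° + (+85.0°)/2 = -22.9° + 42.5° = +19.6°.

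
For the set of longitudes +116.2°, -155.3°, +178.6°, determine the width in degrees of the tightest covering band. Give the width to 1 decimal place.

88.5°

Sort the longitudes: -155.3°, +116.2°, +178.6°.
Eastward gaps between consecutive values (wrapping around): 271.5°, 62.4°, 26.1°.
Largest gap = 271.5° ⇒ minimal covering band is its complement: 360° − 271.5° = 88.5°.
Band runs from +116.2° eastward to -155.3°, crossing the antimeridian.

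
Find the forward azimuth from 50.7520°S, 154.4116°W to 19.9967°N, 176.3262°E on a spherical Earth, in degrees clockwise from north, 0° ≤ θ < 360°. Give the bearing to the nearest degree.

332°

Δλ = 176.3262 − -154.4116 = 330.7378°; wrapped into (−180°, 180°]: -29.2622°.
θ = atan2( sin Δλ · cos φ₂ , cos φ₁ · sin φ₂ − sin φ₁ · cos φ₂ · cos Δλ )
  = atan2(-0.45934, 0.85122) = -28.352° → normalised to [0°, 360°): 331.648°.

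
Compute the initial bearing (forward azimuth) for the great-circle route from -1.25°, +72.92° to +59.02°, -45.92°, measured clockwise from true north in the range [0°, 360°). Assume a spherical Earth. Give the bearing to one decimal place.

332.1°

Δλ = -45.92 − 72.92 = -118.84°.
θ = atan2( sin Δλ · cos φ₂ , cos φ₁ · sin φ₂ − sin φ₁ · cos φ₂ · cos Δλ )
  = atan2(-0.45090, 0.85173) = -27.896° → normalised to [0°, 360°): 332.104°.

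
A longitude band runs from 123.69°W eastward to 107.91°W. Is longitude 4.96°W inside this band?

Band width going east from -123.69° to -107.91°: ((-107.91 − -123.69) mod 360) = 15.78°.
Offset of -4.96° east of the west edge: ((-4.96 − -123.69) mod 360) = 118.73°.
118.73° > 15.78° ⇒ outside.

No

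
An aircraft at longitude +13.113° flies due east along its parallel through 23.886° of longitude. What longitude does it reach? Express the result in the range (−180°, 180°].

+36.999°

Start at +13.113°; shift +23.886° → +36.999°.
+36.999° already lies in (−180°, 180°].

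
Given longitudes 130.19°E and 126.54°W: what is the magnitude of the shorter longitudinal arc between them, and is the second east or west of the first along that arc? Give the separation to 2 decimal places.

Raw difference: -126.54 − 130.19 = -256.73°.
Normalise into (−180°, 180°]: -256.73° + 360° = 103.27°.
Positive ⇒ the second point lies to the east; separation 103.27°.

103.27° east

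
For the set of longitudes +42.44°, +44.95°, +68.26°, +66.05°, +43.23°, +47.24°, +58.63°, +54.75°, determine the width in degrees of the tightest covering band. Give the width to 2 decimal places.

25.82°

Sort the longitudes: +42.44°, +43.23°, +44.95°, +47.24°, +54.75°, +58.63°, +66.05°, +68.26°.
Eastward gaps between consecutive values (wrapping around): 0.79°, 1.72°, 2.29°, 7.51°, 3.88°, 7.42°, 2.21°, 334.18°.
Largest gap = 334.18° ⇒ minimal covering band is its complement: 360° − 334.18° = 25.82°.
Band runs from +42.44° eastward to +68.26°.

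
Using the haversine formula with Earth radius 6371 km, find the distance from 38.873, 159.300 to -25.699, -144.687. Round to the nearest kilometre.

9241 km

Δλ = -144.687 − 159.300 = -303.987°; wrapped into (−180°, 180°]: 56.013°.
Δφ = -25.699 − 38.873 = -64.572°.
a = sin²(Δφ/2) + cos φ₁ · cos φ₂ · sin²(Δλ/2) = 0.439997.
c = 2·atan2(√a, √(1−a)) = 1.45050 rad → d = 6371·c ≈ 9241.14 km.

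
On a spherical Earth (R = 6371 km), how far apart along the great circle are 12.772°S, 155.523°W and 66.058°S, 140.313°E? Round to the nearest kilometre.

Δλ = 140.313 − -155.523 = 295.836°; wrapped into (−180°, 180°]: -64.164°.
Δφ = -66.058 − -12.772 = -53.286°.
a = sin²(Δφ/2) + cos φ₁ · cos φ₂ · sin²(Δλ/2) = 0.312737.
c = 2·atan2(√a, √(1−a)) = 1.18691 rad → d = 6371·c ≈ 7561.81 km.

7562 km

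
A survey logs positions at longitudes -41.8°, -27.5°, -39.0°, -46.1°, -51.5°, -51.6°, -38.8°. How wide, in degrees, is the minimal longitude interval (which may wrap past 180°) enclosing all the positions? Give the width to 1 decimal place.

Sort the longitudes: -51.6°, -51.5°, -46.1°, -41.8°, -39.0°, -38.8°, -27.5°.
Eastward gaps between consecutive values (wrapping around): 0.1°, 5.4°, 4.3°, 2.8°, 0.2°, 11.3°, 335.9°.
Largest gap = 335.9° ⇒ minimal covering band is its complement: 360° − 335.9° = 24.1°.
Band runs from -51.6° eastward to -27.5°.

24.1°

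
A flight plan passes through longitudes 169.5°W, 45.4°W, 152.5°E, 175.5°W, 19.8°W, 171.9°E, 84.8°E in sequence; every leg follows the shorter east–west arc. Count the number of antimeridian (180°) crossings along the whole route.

Leg 1: -169.5° → -45.4°, shortest Δλ = 124.1° (east) — does not cross 180°.
Leg 2: -45.4° → +152.5°, shortest Δλ = -162.1° (west) — crosses 180°.
Leg 3: +152.5° → -175.5°, shortest Δλ = 32.0° (east) — crosses 180°.
Leg 4: -175.5° → -19.8°, shortest Δλ = 155.7° (east) — does not cross 180°.
Leg 5: -19.8° → +171.9°, shortest Δλ = -168.3° (west) — crosses 180°.
Leg 6: +171.9° → +84.8°, shortest Δλ = -87.1° (west) — does not cross 180°.
Total crossings: 3.

3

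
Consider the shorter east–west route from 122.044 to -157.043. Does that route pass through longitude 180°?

Yes

Naïve |-157.043 − 122.044| = 279.087° > 180°, so the shorter arc goes the other way round — across 180°.
Signed shortest Δλ = ((-157.043 − 122.044 + 180) mod 360) − 180 = 80.913°.
Going east by 80.913° from +122.044° passes through 180° before reaching -157.043°.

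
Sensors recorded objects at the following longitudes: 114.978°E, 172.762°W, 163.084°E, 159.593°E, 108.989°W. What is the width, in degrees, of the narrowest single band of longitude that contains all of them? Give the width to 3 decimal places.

Sort the longitudes: -172.762°, -108.989°, +114.978°, +159.593°, +163.084°.
Eastward gaps between consecutive values (wrapping around): 63.773°, 223.967°, 44.615°, 3.491°, 24.154°.
Largest gap = 223.967° ⇒ minimal covering band is its complement: 360° − 223.967° = 136.033°.
Band runs from +114.978° eastward to -108.989°, crossing the antimeridian.

136.033°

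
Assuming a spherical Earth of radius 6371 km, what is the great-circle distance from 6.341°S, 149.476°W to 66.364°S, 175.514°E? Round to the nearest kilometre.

Δλ = 175.514 − -149.476 = 324.990°; wrapped into (−180°, 180°]: -35.010°.
Δφ = -66.364 − -6.341 = -60.023°.
a = sin²(Δφ/2) + cos φ₁ · cos φ₂ · sin²(Δλ/2) = 0.286225.
c = 2·atan2(√a, √(1−a)) = 1.12902 rad → d = 6371·c ≈ 7192.96 km.

7193 km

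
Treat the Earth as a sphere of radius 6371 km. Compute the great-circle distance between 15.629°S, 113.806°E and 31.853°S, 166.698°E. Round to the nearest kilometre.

Δλ = 166.698 − 113.806 = 52.892°.
Δφ = -31.853 − -15.629 = -16.224°.
a = sin²(Δφ/2) + cos φ₁ · cos φ₂ · sin²(Δλ/2) = 0.182154.
c = 2·atan2(√a, √(1−a)) = 0.88189 rad → d = 6371·c ≈ 5618.53 km.

5619 km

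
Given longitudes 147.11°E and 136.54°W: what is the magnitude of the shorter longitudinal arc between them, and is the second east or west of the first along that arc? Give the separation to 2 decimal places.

Raw difference: -136.54 − 147.11 = -283.65°.
Normalise into (−180°, 180°]: -283.65° + 360° = 76.35°.
Positive ⇒ the second point lies to the east; separation 76.35°.

76.35° east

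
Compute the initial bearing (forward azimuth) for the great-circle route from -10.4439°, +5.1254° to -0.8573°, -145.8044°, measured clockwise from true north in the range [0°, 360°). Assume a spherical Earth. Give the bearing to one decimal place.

Δλ = -145.8044 − 5.1254 = -150.9298°.
θ = atan2( sin Δλ · cos φ₂ , cos φ₁ · sin φ₂ − sin φ₁ · cos φ₂ · cos Δλ )
  = atan2(-0.48583, -0.17313) = -109.614° → normalised to [0°, 360°): 250.386°.

250.4°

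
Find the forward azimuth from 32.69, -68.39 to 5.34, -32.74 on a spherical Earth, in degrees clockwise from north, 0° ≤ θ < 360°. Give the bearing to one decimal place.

121.7°

Δλ = -32.74 − -68.39 = 35.65°.
θ = atan2( sin Δλ · cos φ₂ , cos φ₁ · sin φ₂ − sin φ₁ · cos φ₂ · cos Δλ )
  = atan2(0.58030, -0.35865) = 121.717° → normalised to [0°, 360°): 121.717°.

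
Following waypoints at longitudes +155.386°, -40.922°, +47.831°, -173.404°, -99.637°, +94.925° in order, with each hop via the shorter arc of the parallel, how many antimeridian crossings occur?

3

Leg 1: +155.386° → -40.922°, shortest Δλ = 163.692° (east) — crosses 180°.
Leg 2: -40.922° → +47.831°, shortest Δλ = 88.753° (east) — does not cross 180°.
Leg 3: +47.831° → -173.404°, shortest Δλ = 138.765° (east) — crosses 180°.
Leg 4: -173.404° → -99.637°, shortest Δλ = 73.767° (east) — does not cross 180°.
Leg 5: -99.637° → +94.925°, shortest Δλ = -165.438° (west) — crosses 180°.
Total crossings: 3.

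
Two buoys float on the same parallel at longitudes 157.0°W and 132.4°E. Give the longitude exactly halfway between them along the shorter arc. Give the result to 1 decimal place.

167.7°E

Signed shortest Δλ from -157.0° to +132.4° is -70.6°.
Midpoint longitude = -157.0° + (-70.6°)/2 = -157.0° − 35.3° = -192.3°.
Normalise into (−180°, 180°]: +167.7°.
(The naïve average (-157.0 + +132.4)/2 = -12.3° is on the wrong side of the globe.)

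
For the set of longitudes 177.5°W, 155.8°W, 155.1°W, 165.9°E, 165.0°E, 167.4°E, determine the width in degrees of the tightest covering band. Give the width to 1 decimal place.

39.9°

Sort the longitudes: -177.5°, -155.8°, -155.1°, +165.0°, +165.9°, +167.4°.
Eastward gaps between consecutive values (wrapping around): 21.7°, 0.7°, 320.1°, 0.9°, 1.5°, 15.1°.
Largest gap = 320.1° ⇒ minimal covering band is its complement: 360° − 320.1° = 39.9°.
Band runs from +165.0° eastward to -155.1°, crossing the antimeridian.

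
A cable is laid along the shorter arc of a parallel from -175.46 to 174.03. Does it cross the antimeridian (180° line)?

Yes

Naïve |174.03 − -175.46| = 349.49° > 180°, so the shorter arc goes the other way round — across 180°.
Signed shortest Δλ = ((174.03 − -175.46 + 180) mod 360) − 180 = -10.51°.
Going west by 10.51° from -175.46° passes through 180° before reaching +174.03°.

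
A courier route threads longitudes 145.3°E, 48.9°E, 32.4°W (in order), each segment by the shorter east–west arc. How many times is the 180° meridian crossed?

Leg 1: +145.3° → +48.9°, shortest Δλ = -96.4° (west) — does not cross 180°.
Leg 2: +48.9° → -32.4°, shortest Δλ = -81.3° (west) — does not cross 180°.
Total crossings: 0.

0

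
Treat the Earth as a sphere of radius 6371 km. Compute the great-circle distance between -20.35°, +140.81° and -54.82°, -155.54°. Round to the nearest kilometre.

Δλ = -155.54 − 140.81 = -296.35°; wrapped into (−180°, 180°]: 63.65°.
Δφ = -54.82 − -20.35 = -34.47°.
a = sin²(Δφ/2) + cos φ₁ · cos φ₂ · sin²(Δλ/2) = 0.238000.
c = 2·atan2(√a, √(1−a)) = 1.01926 rad → d = 6371·c ≈ 6493.68 km.

6494 km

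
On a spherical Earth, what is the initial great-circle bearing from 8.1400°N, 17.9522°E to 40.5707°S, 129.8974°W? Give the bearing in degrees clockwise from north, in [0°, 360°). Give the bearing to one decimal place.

216.2°

Δλ = -129.8974 − 17.9522 = -147.8496°.
θ = atan2( sin Δλ · cos φ₂ , cos φ₁ · sin φ₂ − sin φ₁ · cos φ₂ · cos Δλ )
  = atan2(-0.40422, -0.55277) = -143.824° → normalised to [0°, 360°): 216.176°.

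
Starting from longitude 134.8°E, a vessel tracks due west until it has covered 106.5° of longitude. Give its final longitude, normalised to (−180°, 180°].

Start at +134.8°; shift −106.5° → +28.3°.
+28.3° already lies in (−180°, 180°].

28.3°E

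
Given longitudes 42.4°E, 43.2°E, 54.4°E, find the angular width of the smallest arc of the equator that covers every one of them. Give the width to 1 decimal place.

Sort the longitudes: +42.4°, +43.2°, +54.4°.
Eastward gaps between consecutive values (wrapping around): 0.8°, 11.2°, 348.0°.
Largest gap = 348.0° ⇒ minimal covering band is its complement: 360° − 348.0° = 12.0°.
Band runs from +42.4° eastward to +54.4°.

12.0°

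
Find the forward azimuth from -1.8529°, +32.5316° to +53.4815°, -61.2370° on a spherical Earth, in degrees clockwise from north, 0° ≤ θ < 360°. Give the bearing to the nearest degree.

Δλ = -61.2370 − 32.5316 = -93.7686°.
θ = atan2( sin Δλ · cos φ₂ , cos φ₁ · sin φ₂ − sin φ₁ · cos φ₂ · cos Δλ )
  = atan2(-0.59380, 0.80198) = -36.517° → normalised to [0°, 360°): 323.483°.

323°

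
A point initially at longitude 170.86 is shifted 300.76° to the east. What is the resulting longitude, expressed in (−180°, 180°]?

+111.62°

Start at +170.86°; shift +300.76° → +471.62°.
+471.62° lies outside (−180°, 180°]; subtract 360° → +111.62°.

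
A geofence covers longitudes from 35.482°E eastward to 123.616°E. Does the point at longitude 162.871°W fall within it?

Band width going east from +35.482° to +123.616°: ((123.616 − 35.482) mod 360) = 88.134°.
Offset of -162.871° east of the west edge: ((-162.871 − 35.482) mod 360) = 161.647°.
161.647° > 88.134° ⇒ outside.

No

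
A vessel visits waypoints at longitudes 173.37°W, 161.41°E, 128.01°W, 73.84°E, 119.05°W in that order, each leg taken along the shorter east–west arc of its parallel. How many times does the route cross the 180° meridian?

Leg 1: -173.37° → +161.41°, shortest Δλ = -25.22° (west) — crosses 180°.
Leg 2: +161.41° → -128.01°, shortest Δλ = 70.58° (east) — crosses 180°.
Leg 3: -128.01° → +73.84°, shortest Δλ = -158.15° (west) — crosses 180°.
Leg 4: +73.84° → -119.05°, shortest Δλ = 167.11° (east) — crosses 180°.
Total crossings: 4.

4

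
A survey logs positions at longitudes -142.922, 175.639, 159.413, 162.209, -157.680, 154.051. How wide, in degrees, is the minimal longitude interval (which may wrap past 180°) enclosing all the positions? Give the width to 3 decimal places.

Sort the longitudes: -157.680°, -142.922°, +154.051°, +159.413°, +162.209°, +175.639°.
Eastward gaps between consecutive values (wrapping around): 14.758°, 296.973°, 5.362°, 2.796°, 13.430°, 26.681°.
Largest gap = 296.973° ⇒ minimal covering band is its complement: 360° − 296.973° = 63.027°.
Band runs from +154.051° eastward to -142.922°, crossing the antimeridian.

63.027°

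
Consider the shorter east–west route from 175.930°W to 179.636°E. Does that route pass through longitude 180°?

Naïve |179.636 − -175.930| = 355.566° > 180°, so the shorter arc goes the other way round — across 180°.
Signed shortest Δλ = ((179.636 − -175.930 + 180) mod 360) − 180 = -4.434°.
Going west by 4.434° from -175.930° passes through 180° before reaching +179.636°.

Yes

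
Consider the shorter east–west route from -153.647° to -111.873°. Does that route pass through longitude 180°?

No

Signed shortest Δλ = ((-111.873 − -153.647 + 180) mod 360) − 180 = 41.774°.
Going east by 41.774° from -153.647° reaches -111.873° without touching 180°.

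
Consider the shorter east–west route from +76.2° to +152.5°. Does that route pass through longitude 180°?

No

Signed shortest Δλ = ((152.5 − 76.2 + 180) mod 360) − 180 = 76.3°.
Going east by 76.3° from +76.2° reaches +152.5° without touching 180°.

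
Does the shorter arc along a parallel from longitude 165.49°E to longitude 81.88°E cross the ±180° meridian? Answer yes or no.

No

Signed shortest Δλ = ((81.88 − 165.49 + 180) mod 360) − 180 = -83.61°.
Going west by 83.61° from +165.49° reaches +81.88° without touching 180°.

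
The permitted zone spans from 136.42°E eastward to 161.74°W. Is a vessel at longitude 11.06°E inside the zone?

No

Band width going east from +136.42° to -161.74°: ((-161.74 − 136.42) mod 360) = 61.84°.
Offset of +11.06° east of the west edge: ((11.06 − 136.42) mod 360) = 234.64°.
234.64° > 61.84° ⇒ outside.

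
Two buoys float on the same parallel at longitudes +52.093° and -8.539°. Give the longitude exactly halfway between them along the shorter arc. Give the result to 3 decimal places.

+21.777°

Signed shortest Δλ from +52.093° to -8.539° is -60.632°.
Midpoint longitude = +52.093° + (-60.632°)/2 = +52.093° − 30.316° = +21.777°.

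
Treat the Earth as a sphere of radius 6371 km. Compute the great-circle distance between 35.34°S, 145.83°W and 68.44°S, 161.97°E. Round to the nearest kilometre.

Δλ = 161.97 − -145.83 = 307.80°; wrapped into (−180°, 180°]: -52.20°.
Δφ = -68.44 − -35.34 = -33.10°.
a = sin²(Δφ/2) + cos φ₁ · cos φ₂ · sin²(Δλ/2) = 0.139159.
c = 2·atan2(√a, √(1−a)) = 0.76457 rad → d = 6371·c ≈ 4871.05 km.

4871 km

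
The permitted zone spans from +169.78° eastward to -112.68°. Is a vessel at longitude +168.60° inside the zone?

No

Band width going east from +169.78° to -112.68°: ((-112.68 − 169.78) mod 360) = 77.54°.
Offset of +168.60° east of the west edge: ((168.60 − 169.78) mod 360) = 358.82°.
358.82° > 77.54° ⇒ outside.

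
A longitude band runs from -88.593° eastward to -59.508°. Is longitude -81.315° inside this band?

Yes

Band width going east from -88.593° to -59.508°: ((-59.508 − -88.593) mod 360) = 29.085°.
Offset of -81.315° east of the west edge: ((-81.315 − -88.593) mod 360) = 7.278°.
7.278° ≤ 29.085° ⇒ inside.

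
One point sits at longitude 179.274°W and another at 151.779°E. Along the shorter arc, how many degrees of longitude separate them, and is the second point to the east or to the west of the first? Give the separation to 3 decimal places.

28.947° west

Raw difference: 151.779 − -179.274 = 331.053°.
Normalise into (−180°, 180°]: 331.053° − 360° = -28.947°.
Negative ⇒ the second point lies to the west; separation 28.947°.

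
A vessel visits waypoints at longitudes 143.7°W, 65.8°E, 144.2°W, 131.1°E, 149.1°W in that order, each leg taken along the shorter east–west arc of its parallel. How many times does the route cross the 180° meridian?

Leg 1: -143.7° → +65.8°, shortest Δλ = -150.5° (west) — crosses 180°.
Leg 2: +65.8° → -144.2°, shortest Δλ = 150.0° (east) — crosses 180°.
Leg 3: -144.2° → +131.1°, shortest Δλ = -84.7° (west) — crosses 180°.
Leg 4: +131.1° → -149.1°, shortest Δλ = 79.8° (east) — crosses 180°.
Total crossings: 4.

4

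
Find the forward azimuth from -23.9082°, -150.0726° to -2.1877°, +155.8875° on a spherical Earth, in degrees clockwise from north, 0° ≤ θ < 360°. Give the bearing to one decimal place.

Δλ = 155.8875 − -150.0726 = 305.9601°; wrapped into (−180°, 180°]: -54.0399°.
θ = atan2( sin Δλ · cos φ₂ , cos φ₁ · sin φ₂ − sin φ₁ · cos φ₂ · cos Δλ )
  = atan2(-0.80884, 0.20291) = -75.917° → normalised to [0°, 360°): 284.083°.

284.1°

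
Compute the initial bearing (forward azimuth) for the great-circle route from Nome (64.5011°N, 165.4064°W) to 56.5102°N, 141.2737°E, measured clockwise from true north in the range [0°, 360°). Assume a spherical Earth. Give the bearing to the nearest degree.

278°

Δλ = 141.2737 − -165.4064 = 306.6801°; wrapped into (−180°, 180°]: -53.3199°.
θ = atan2( sin Δλ · cos φ₂ , cos φ₁ · sin φ₂ − sin φ₁ · cos φ₂ · cos Δλ )
  = atan2(-0.44253, 0.06152) = -82.085° → normalised to [0°, 360°): 277.915°.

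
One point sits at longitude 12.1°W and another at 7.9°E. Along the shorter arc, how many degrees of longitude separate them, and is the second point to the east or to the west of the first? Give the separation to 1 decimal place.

20.0° east

Raw difference: 7.9 − -12.1 = 20.0°.
Normalise into (−180°, 180°]: 20.0° stays 20.0°.
Positive ⇒ the second point lies to the east; separation 20.0°.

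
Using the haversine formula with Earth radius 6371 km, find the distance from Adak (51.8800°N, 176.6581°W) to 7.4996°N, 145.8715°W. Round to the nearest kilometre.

5678 km

Δλ = -145.8715 − -176.6581 = 30.7866°.
Δφ = 7.4996 − 51.8800 = -44.3804°.
a = sin²(Δφ/2) + cos φ₁ · cos φ₂ · sin²(Δλ/2) = 0.185768.
c = 2·atan2(√a, √(1−a)) = 0.89122 rad → d = 6371·c ≈ 5677.95 km.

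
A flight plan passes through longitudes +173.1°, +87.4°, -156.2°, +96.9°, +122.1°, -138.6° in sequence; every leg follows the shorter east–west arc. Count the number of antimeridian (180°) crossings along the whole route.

3

Leg 1: +173.1° → +87.4°, shortest Δλ = -85.7° (west) — does not cross 180°.
Leg 2: +87.4° → -156.2°, shortest Δλ = 116.4° (east) — crosses 180°.
Leg 3: -156.2° → +96.9°, shortest Δλ = -106.9° (west) — crosses 180°.
Leg 4: +96.9° → +122.1°, shortest Δλ = 25.2° (east) — does not cross 180°.
Leg 5: +122.1° → -138.6°, shortest Δλ = 99.3° (east) — crosses 180°.
Total crossings: 3.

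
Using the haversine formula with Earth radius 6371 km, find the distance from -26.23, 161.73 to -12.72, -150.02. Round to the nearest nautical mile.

2831 nmi

Δλ = -150.02 − 161.73 = -311.75°; wrapped into (−180°, 180°]: 48.25°.
Δφ = -12.72 − -26.23 = 13.51°.
a = sin²(Δφ/2) + cos φ₁ · cos φ₂ · sin²(Δλ/2) = 0.160014.
c = 2·atan2(√a, √(1−a)) = 0.82307 rad → d = 6371·c ≈ 5243.79 km ≈ 2831.42 nmi.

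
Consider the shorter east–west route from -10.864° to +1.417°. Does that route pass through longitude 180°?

Signed shortest Δλ = ((1.417 − -10.864 + 180) mod 360) − 180 = 12.281°.
Going east by 12.281° from -10.864° reaches +1.417° without touching 180°.

No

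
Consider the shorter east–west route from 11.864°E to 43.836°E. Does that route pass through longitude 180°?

Signed shortest Δλ = ((43.836 − 11.864 + 180) mod 360) − 180 = 31.972°.
Going east by 31.972° from +11.864° reaches +43.836° without touching 180°.

No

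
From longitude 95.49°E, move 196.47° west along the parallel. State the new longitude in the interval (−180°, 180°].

Start at +95.49°; shift −196.47° → -100.98°.
-100.98° already lies in (−180°, 180°].

100.98°W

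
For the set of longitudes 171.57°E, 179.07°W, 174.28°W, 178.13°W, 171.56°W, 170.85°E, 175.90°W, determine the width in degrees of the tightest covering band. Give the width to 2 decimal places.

17.59°

Sort the longitudes: -179.07°, -178.13°, -175.90°, -174.28°, -171.56°, +170.85°, +171.57°.
Eastward gaps between consecutive values (wrapping around): 0.94°, 2.23°, 1.62°, 2.72°, 342.41°, 0.72°, 9.36°.
Largest gap = 342.41° ⇒ minimal covering band is its complement: 360° − 342.41° = 17.59°.
Band runs from +170.85° eastward to -171.56°, crossing the antimeridian.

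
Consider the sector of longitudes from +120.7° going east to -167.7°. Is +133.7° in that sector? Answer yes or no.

Yes

Band width going east from +120.7° to -167.7°: ((-167.7 − 120.7) mod 360) = 71.6°.
Offset of +133.7° east of the west edge: ((133.7 − 120.7) mod 360) = 13.0°.
13.0° ≤ 71.6° ⇒ inside.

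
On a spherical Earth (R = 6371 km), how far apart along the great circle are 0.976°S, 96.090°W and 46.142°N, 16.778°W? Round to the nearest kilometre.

9266 km

Δλ = -16.778 − -96.090 = 79.312°.
Δφ = 46.142 − -0.976 = 47.118°.
a = sin²(Δφ/2) + cos φ₁ · cos φ₂ · sin²(Δλ/2) = 0.441900.
c = 2·atan2(√a, √(1−a)) = 1.45433 rad → d = 6371·c ≈ 9265.56 km.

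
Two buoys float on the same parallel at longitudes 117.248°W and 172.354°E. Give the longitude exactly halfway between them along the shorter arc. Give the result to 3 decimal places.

152.447°W

Signed shortest Δλ from -117.248° to +172.354° is -70.398°.
Midpoint longitude = -117.248° + (-70.398°)/2 = -117.248° − 35.199° = -152.447°.
(The naïve average (-117.248 + +172.354)/2 = 27.553° is on the wrong side of the globe.)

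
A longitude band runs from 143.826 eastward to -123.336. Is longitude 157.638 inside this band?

Yes

Band width going east from +143.826° to -123.336°: ((-123.336 − 143.826) mod 360) = 92.838°.
Offset of +157.638° east of the west edge: ((157.638 − 143.826) mod 360) = 13.812°.
13.812° ≤ 92.838° ⇒ inside.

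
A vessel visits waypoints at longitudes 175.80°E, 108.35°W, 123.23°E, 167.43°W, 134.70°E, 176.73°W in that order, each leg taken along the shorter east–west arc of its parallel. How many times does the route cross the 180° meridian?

5

Leg 1: +175.80° → -108.35°, shortest Δλ = 75.85° (east) — crosses 180°.
Leg 2: -108.35° → +123.23°, shortest Δλ = -128.42° (west) — crosses 180°.
Leg 3: +123.23° → -167.43°, shortest Δλ = 69.34° (east) — crosses 180°.
Leg 4: -167.43° → +134.70°, shortest Δλ = -57.87° (west) — crosses 180°.
Leg 5: +134.70° → -176.73°, shortest Δλ = 48.57° (east) — crosses 180°.
Total crossings: 5.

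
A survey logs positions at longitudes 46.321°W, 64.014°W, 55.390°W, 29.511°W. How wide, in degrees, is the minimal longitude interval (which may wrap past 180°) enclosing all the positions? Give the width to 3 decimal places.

Sort the longitudes: -64.014°, -55.390°, -46.321°, -29.511°.
Eastward gaps between consecutive values (wrapping around): 8.624°, 9.069°, 16.810°, 325.497°.
Largest gap = 325.497° ⇒ minimal covering band is its complement: 360° − 325.497° = 34.503°.
Band runs from -64.014° eastward to -29.511°.

34.503°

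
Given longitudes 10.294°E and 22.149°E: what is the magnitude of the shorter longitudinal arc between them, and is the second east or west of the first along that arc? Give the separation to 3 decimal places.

Raw difference: 22.149 − 10.294 = 11.855°.
Normalise into (−180°, 180°]: 11.855° stays 11.855°.
Positive ⇒ the second point lies to the east; separation 11.855°.

11.855° east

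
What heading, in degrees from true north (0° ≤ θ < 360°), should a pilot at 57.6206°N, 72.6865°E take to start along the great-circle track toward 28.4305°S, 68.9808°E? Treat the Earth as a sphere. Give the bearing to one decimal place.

183.3°

Δλ = 68.9808 − 72.6865 = -3.7057°.
θ = atan2( sin Δλ · cos φ₂ , cos φ₁ · sin φ₂ − sin φ₁ · cos φ₂ · cos Δλ )
  = atan2(-0.05684, -0.99607) = -176.734° → normalised to [0°, 360°): 183.266°.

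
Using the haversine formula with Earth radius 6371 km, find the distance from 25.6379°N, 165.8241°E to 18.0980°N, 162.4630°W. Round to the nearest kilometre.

3369 km

Δλ = -162.4630 − 165.8241 = -328.2871°; wrapped into (−180°, 180°]: 31.7129°.
Δφ = 18.0980 − 25.6379 = -7.5399°.
a = sin²(Δφ/2) + cos φ₁ · cos φ₂ · sin²(Δλ/2) = 0.068297.
c = 2·atan2(√a, √(1−a)) = 0.52881 rad → d = 6371·c ≈ 3369.08 km.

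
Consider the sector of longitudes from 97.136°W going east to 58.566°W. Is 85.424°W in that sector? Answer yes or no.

Band width going east from -97.136° to -58.566°: ((-58.566 − -97.136) mod 360) = 38.570°.
Offset of -85.424° east of the west edge: ((-85.424 − -97.136) mod 360) = 11.712°.
11.712° ≤ 38.570° ⇒ inside.

Yes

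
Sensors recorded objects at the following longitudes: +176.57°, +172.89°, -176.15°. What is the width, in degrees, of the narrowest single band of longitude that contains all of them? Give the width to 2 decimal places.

10.96°

Sort the longitudes: -176.15°, +172.89°, +176.57°.
Eastward gaps between consecutive values (wrapping around): 349.04°, 3.68°, 7.28°.
Largest gap = 349.04° ⇒ minimal covering band is its complement: 360° − 349.04° = 10.96°.
Band runs from +172.89° eastward to -176.15°, crossing the antimeridian.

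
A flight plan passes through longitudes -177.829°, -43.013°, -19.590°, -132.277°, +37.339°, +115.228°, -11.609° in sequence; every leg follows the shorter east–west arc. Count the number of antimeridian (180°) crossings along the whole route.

Leg 1: -177.829° → -43.013°, shortest Δλ = 134.816° (east) — does not cross 180°.
Leg 2: -43.013° → -19.590°, shortest Δλ = 23.423° (east) — does not cross 180°.
Leg 3: -19.590° → -132.277°, shortest Δλ = -112.687° (west) — does not cross 180°.
Leg 4: -132.277° → +37.339°, shortest Δλ = 169.616° (east) — does not cross 180°.
Leg 5: +37.339° → +115.228°, shortest Δλ = 77.889° (east) — does not cross 180°.
Leg 6: +115.228° → -11.609°, shortest Δλ = -126.837° (west) — does not cross 180°.
Total crossings: 0.

0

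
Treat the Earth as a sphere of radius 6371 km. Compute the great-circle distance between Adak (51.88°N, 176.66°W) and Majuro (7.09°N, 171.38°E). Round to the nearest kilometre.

Δλ = 171.38 − -176.66 = 348.04°; wrapped into (−180°, 180°]: -11.96°.
Δφ = 7.09 − 51.88 = -44.79°.
a = sin²(Δφ/2) + cos φ₁ · cos φ₂ · sin²(Δλ/2) = 0.151802.
c = 2·atan2(√a, √(1−a)) = 0.80043 rad → d = 6371·c ≈ 5099.56 km.

5100 km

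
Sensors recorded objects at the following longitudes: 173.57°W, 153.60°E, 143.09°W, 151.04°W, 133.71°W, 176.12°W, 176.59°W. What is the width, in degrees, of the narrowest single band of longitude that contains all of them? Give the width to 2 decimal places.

Sort the longitudes: -176.59°, -176.12°, -173.57°, -151.04°, -143.09°, -133.71°, +153.60°.
Eastward gaps between consecutive values (wrapping around): 0.47°, 2.55°, 22.53°, 7.95°, 9.38°, 287.31°, 29.81°.
Largest gap = 287.31° ⇒ minimal covering band is its complement: 360° − 287.31° = 72.69°.
Band runs from +153.60° eastward to -133.71°, crossing the antimeridian.

72.69°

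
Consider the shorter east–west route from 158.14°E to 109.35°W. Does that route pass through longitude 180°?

Yes

Naïve |-109.35 − 158.14| = 267.49° > 180°, so the shorter arc goes the other way round — across 180°.
Signed shortest Δλ = ((-109.35 − 158.14 + 180) mod 360) − 180 = 92.51°.
Going east by 92.51° from +158.14° passes through 180° before reaching -109.35°.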